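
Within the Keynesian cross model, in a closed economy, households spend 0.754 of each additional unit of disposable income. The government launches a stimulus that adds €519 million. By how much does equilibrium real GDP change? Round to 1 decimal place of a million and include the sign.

Expenditure multiplier = 1/(1 − MPC) = 1/(1 − 0.754) = 1/0.246 ≈ 4.065.
ΔY = k × ΔG = (+€519 million) / 0.246 ≈ +€2,109.8 million.

+€2,109.8 million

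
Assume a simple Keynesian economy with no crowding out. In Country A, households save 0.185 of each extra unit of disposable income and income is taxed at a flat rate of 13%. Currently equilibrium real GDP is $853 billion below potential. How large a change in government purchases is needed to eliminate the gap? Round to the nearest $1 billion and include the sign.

MPC = 1 − MPS = 1 − 0.185 = 0.815.
Spending multiplier = 1/(1 − c(1−t)) = 1/(1 − 0.815×0.87) = 1/0.29095 ≈ 3.437.
Need ΔY = +$853 billion, so ΔG = ΔY/k = (+$853 billion) × 0.29095 ≈ +$248 billion.
The government should increase government purchases by $248 billion.

+$248 billion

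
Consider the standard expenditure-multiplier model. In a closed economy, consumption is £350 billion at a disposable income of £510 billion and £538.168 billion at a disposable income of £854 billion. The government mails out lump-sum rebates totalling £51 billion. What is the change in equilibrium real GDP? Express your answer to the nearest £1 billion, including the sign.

+£62 billion

MPC = ΔC/ΔYd = (538.168 − 350)/(854 − 510) = 188.168/344 = 0.547.
A lump-sum tax change of −£51 billion shifts disposable income by +£51 billion; first-round consumption changes by −c × ΔT = −0.547 × (−£51 billion) = +£27.897 billion.
Expenditure multiplier = 1/(1 − MPC) = 1/(1 − 0.547) = 1/0.453 ≈ 2.208.
The tax multiplier is −c × k ≈ −1.208, so ΔY = k × (−c·ΔT) = (+£27.897 billion) / 0.453 ≈ +£62 billion.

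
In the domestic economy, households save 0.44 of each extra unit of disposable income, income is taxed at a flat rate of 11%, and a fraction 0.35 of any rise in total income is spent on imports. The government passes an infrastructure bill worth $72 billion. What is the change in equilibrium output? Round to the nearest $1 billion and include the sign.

MPC = 1 − MPS = 1 − 0.44 = 0.56.
Expenditure multiplier = 1/(1 − c(1−t) + m) = 1/(1 − 0.56×0.89 + 0.35) = 1/0.8516 ≈ 1.174.
ΔY = k × ΔG = (+$72 billion) / 0.8516 ≈ +$85 billion.

+$85 billion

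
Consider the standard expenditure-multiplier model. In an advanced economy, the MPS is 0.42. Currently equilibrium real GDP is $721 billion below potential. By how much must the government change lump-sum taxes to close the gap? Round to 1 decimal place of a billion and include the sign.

−$522.1 billion

MPC = 1 − MPS = 1 − 0.42 = 0.58.
Spending multiplier = 1/(1 − MPC) = 1/(1 − 0.58) = 1/0.42 ≈ 2.381.
Tax multiplier = −c·k = −0.58/0.42 ≈ −1.381. Need ΔY = +$721 billion, so ΔT = ΔY/(−c·k) = −(+$721 billion) × 0.42 / 0.58 ≈ −$522.1 billion.
The government should cut lump-sum taxes by $522.1 billion.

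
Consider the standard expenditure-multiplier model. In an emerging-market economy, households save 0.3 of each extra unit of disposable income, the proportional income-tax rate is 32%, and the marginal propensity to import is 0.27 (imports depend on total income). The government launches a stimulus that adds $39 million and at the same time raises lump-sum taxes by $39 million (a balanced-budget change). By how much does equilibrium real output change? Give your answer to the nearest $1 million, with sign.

+$15 million

MPC = 1 − MPS = 1 − 0.3 = 0.7.
Expenditure multiplier = 1/(1 − c(1−t) + m) = 1/(1 − 0.7×0.68 + 0.27) = 1/0.794 ≈ 1.259.
ΔG contributes k·ΔG = (+$39 million) / 0.794 ≈ +$49.1 million.
ΔT of +$39 million changes first-round spending by −c·ΔT = −$27.3 million, contributing k·(−c·ΔT) = (−$27.3 million) / 0.794 ≈ −$34.4 million.
Net ΔY = k(ΔG − c·ΔT) = (+$11.7 million) / 0.794 ≈ +$15 million.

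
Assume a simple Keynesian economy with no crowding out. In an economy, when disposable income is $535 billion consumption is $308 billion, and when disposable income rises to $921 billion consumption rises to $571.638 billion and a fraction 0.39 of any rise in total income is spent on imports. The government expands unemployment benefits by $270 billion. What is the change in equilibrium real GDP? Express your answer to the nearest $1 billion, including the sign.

+$261 billion

MPC = ΔC/ΔYd = (571.638 − 308)/(921 − 535) = 263.638/386 = 0.683.
The transfer change shifts disposable income by +$270 billion, so first-round consumption changes by c·ΔTR = 0.683 × (+$270 billion) = +$184.41 billion.
Expenditure multiplier = 1/(1 − c + m) = 1/(1 − 0.683 + 0.39) = 1/0.707 ≈ 1.414.
The transfer multiplier is c × k ≈ 0.966, so ΔY = k × (c·ΔTR) = (+$184.41 billion) / 0.707 ≈ +$261 billion.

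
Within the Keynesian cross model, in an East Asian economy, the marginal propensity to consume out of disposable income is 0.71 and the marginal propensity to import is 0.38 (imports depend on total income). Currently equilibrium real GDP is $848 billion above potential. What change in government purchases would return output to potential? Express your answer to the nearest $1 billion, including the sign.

−$568 billion

Spending multiplier = 1/(1 − c + m) = 1/(1 − 0.71 + 0.38) = 1/0.67 ≈ 1.493.
Need ΔY = −$848 billion, so ΔG = ΔY/k = (−$848 billion) × 0.67 ≈ −$568 billion.
The government should cut government purchases by $568 billion.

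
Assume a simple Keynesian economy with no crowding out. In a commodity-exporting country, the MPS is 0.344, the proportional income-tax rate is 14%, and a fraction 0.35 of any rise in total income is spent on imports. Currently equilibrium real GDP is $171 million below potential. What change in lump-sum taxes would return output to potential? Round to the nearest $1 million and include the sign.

−$205 million

MPC = 1 − MPS = 1 − 0.344 = 0.656.
Spending multiplier = 1/(1 − c(1−t) + m) = 1/(1 − 0.656×0.86 + 0.35) = 1/0.78584 ≈ 1.273.
Tax multiplier = −c·k = −0.656/0.78584 ≈ −0.835. Need ΔY = +$171 million, so ΔT = ΔY/(−c·k) = −(+$171 million) × 0.78584 / 0.656 ≈ −$205 million.
The government should cut lump-sum taxes by $205 million.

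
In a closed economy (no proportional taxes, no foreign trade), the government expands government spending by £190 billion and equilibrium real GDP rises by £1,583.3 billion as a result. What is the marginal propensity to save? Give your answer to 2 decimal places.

Implied spending multiplier k = ΔY/ΔG = 1,583.3/190 ≈ 8.3332.
Since k = 1/(1 − MPC), MPC = 1 − 1/k = 1 − ΔG/ΔY = 1 − 190/1,583.3 ≈ 0.88.
MPS = 1 − MPC = 0.12.

0.12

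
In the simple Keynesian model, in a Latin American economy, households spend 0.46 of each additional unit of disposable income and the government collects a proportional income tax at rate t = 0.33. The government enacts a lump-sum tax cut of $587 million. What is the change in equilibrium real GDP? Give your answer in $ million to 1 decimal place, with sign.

+$390.3 million

A lump-sum tax change of −$587 million shifts disposable income by +$587 million; first-round consumption changes by −c × ΔT = −0.46 × (−$587 million) = +$270.02 million.
Expenditure multiplier = 1/(1 − c(1−t)) = 1/(1 − 0.46×0.67) = 1/0.6918 ≈ 1.446.
The tax multiplier is −c × k ≈ −0.665, so ΔY = k × (−c·ΔT) = (+$270.02 million) / 0.6918 ≈ +$390.3 million.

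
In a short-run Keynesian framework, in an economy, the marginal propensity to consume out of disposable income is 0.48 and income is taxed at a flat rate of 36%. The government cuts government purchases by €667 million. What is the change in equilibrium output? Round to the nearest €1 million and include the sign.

Spending multiplier = 1/(1 − c(1−t)) = 1/(1 − 0.48×0.64) = 1/0.6928 ≈ 1.443.
ΔY = k × ΔG = (−€667 million) / 0.6928 ≈ −€963 million.

−€963 million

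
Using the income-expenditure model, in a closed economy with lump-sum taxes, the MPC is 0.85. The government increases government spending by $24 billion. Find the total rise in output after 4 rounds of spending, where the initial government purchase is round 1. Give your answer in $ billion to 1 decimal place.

Round 1 adds ΔG = $24 billion; each later round is MPC = 0.85 times the previous.
After 4 rounds: 24 + 20.4 + 17.34 + 14.739 = ΔG·(1 − c^4)/(1 − c) = 24 × (1 − 0.52200625)/0.15 ≈ $76.5 billion.

$76.5 billion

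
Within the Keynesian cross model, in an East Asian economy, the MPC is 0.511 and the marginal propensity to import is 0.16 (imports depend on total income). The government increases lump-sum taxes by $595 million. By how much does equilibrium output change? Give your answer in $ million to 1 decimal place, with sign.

−$468.5 million

A lump-sum tax change of +$595 million shifts disposable income by −$595 million; first-round consumption changes by −c × ΔT = −0.511 × (+$595 million) = −$304.045 million.
Expenditure multiplier = 1/(1 − c + m) = 1/(1 − 0.511 + 0.16) = 1/0.649 ≈ 1.541.
The tax multiplier is −c × k ≈ −0.787, so ΔY = k × (−c·ΔT) = (−$304.045 million) / 0.649 ≈ −$468.5 million.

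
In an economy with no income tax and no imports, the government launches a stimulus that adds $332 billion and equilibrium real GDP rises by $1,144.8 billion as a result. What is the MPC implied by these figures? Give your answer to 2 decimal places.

0.71

Implied spending multiplier k = ΔY/ΔG = 1,144.8/332 ≈ 3.4482.
Since k = 1/(1 − MPC), MPC = 1 − 1/k = 1 − ΔG/ΔY = 1 − 332/1,144.8 ≈ 0.71.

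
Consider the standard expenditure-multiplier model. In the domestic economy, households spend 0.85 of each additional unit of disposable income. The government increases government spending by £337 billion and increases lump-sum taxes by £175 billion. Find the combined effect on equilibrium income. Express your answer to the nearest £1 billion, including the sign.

Expenditure multiplier = 1/(1 − MPC) = 1/(1 − 0.85) = 1/0.15 ≈ 6.667.
ΔG contributes k·ΔG = (+£337 billion) / 0.15 ≈ +£2,246.7 billion.
ΔT of +£175 billion changes first-round spending by −c·ΔT = −£148.75 billion, contributing k·(−c·ΔT) = (−£148.75 billion) / 0.15 ≈ −£991.7 billion.
Net ΔY = k(ΔG − c·ΔT) = (+£188.25 billion) / 0.15 = +£1,255 billion.

+£1,255 billion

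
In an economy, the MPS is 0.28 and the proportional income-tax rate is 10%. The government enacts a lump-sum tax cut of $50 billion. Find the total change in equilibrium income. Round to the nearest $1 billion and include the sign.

+$102 billion

MPC = 1 − MPS = 1 − 0.28 = 0.72.
A lump-sum tax change of −$50 billion shifts disposable income by +$50 billion; first-round consumption changes by −c × ΔT = −0.72 × (−$50 billion) = +$36 billion.
Expenditure multiplier = 1/(1 − c(1−t)) = 1/(1 − 0.72×0.9) = 1/0.352 ≈ 2.841.
The tax multiplier is −c × k ≈ −2.045, so ΔY = k × (−c·ΔT) = (+$36 billion) / 0.352 ≈ +$102 billion.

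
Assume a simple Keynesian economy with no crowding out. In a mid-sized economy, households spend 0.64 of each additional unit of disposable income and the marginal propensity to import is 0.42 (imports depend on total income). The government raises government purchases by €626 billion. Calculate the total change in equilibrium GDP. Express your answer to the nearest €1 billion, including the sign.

+€803 billion

Expenditure multiplier = 1/(1 − c + m) = 1/(1 − 0.64 + 0.42) = 1/0.78 ≈ 1.282.
ΔY = k × ΔG = (+€626 billion) / 0.78 ≈ +€803 billion.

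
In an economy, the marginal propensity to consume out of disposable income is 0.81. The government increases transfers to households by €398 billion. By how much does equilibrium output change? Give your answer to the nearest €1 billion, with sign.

+€1,697 billion

The transfer change shifts disposable income by +€398 billion, so first-round consumption changes by c·ΔTR = 0.81 × (+€398 billion) = +€322.38 billion.
Expenditure multiplier = 1/(1 − MPC) = 1/(1 − 0.81) = 1/0.19 ≈ 5.263.
The transfer multiplier is c × k ≈ 4.263, so ΔY = k × (c·ΔTR) = (+€322.38 billion) / 0.19 ≈ +€1,697 billion.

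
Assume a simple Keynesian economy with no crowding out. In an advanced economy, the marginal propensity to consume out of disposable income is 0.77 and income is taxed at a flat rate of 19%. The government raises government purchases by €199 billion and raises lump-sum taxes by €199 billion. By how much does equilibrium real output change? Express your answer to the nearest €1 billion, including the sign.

Expenditure multiplier = 1/(1 − c(1−t)) = 1/(1 − 0.77×0.81) = 1/0.3763 ≈ 2.657.
ΔG contributes k·ΔG = (+€199 billion) / 0.3763 ≈ +€528.8 billion.
ΔT of +€199 billion changes first-round spending by −c·ΔT = −€153.23 billion, contributing k·(−c·ΔT) = (−€153.23 billion) / 0.3763 ≈ −€407.2 billion.
Net ΔY = k(ΔG − c·ΔT) = (+€45.77 billion) / 0.3763 ≈ +€122 billion.

+€122 billion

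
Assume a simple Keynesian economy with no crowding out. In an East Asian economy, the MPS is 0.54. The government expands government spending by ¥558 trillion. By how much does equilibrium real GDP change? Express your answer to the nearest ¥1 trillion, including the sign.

+¥1,033 trillion

MPC = 1 − MPS = 1 − 0.54 = 0.46.
Government-spending multiplier = 1/(1 − MPC) = 1/(1 − 0.46) = 1/0.54 ≈ 1.852.
ΔY = k × ΔG = (+¥558 trillion) / 0.54 ≈ +¥1,033 trillion.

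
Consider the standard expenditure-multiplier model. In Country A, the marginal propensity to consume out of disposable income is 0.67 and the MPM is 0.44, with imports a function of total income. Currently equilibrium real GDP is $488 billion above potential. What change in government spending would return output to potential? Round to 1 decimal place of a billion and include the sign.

Spending multiplier = 1/(1 − c + m) = 1/(1 − 0.67 + 0.44) = 1/0.77 ≈ 1.299.
Need ΔY = −$488 billion, so ΔG = ΔY/k = (−$488 billion) × 0.77 ≈ −$375.8 billion.
The government should cut government spending by $375.8 billion.

−$375.8 billion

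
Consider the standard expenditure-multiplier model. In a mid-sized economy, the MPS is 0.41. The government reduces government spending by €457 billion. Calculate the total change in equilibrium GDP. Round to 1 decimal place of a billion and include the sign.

−€1,114.6 billion

MPC = 1 − MPS = 1 − 0.41 = 0.59.
Expenditure multiplier = 1/(1 − MPC) = 1/(1 − 0.59) = 1/0.41 ≈ 2.439.
ΔY = k × ΔG = (−€457 billion) / 0.41 ≈ −€1,114.6 billion.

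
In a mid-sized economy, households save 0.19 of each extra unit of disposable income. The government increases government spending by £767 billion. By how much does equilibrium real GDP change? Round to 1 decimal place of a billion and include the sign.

MPC = 1 − MPS = 1 − 0.19 = 0.81.
Expenditure multiplier = 1/(1 − MPC) = 1/(1 − 0.81) = 1/0.19 ≈ 5.263.
ΔY = k × ΔG = (+£767 billion) / 0.19 ≈ +£4,036.8 billion.

+£4,036.8 billion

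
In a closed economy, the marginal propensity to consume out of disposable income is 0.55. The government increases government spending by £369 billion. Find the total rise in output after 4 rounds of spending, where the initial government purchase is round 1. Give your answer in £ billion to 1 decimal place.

£745.0 billion

Round 1 adds ΔG = £369 billion; each later round is MPC = 0.55 times the previous.
After 4 rounds: 369 + 202.95 + 111.6225 + 61.392375 = ΔG·(1 − c^4)/(1 − c) = 369 × (1 − 0.09150625)/0.45 ≈ £745 billion.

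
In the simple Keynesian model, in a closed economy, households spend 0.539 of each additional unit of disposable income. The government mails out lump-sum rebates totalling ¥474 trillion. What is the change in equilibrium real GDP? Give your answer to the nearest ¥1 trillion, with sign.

A lump-sum tax change of −¥474 trillion shifts disposable income by +¥474 trillion; first-round consumption changes by −c × ΔT = −0.539 × (−¥474 trillion) = +¥255.486 trillion.
Expenditure multiplier = 1/(1 − MPC) = 1/(1 − 0.539) = 1/0.461 ≈ 2.169.
The tax multiplier is −c × k ≈ −1.169, so ΔY = k × (−c·ΔT) = (+¥255.486 trillion) / 0.461 ≈ +¥554 trillion.

+¥554 trillion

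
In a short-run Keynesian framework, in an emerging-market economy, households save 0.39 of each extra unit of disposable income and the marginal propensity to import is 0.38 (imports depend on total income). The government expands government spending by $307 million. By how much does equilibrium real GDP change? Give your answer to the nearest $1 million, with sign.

MPC = 1 − MPS = 1 − 0.39 = 0.61.
Expenditure multiplier = 1/(1 − c + m) = 1/(1 − 0.61 + 0.38) = 1/0.77 ≈ 1.299.
ΔY = k × ΔG = (+$307 million) / 0.77 ≈ +$399 million.

+$399 million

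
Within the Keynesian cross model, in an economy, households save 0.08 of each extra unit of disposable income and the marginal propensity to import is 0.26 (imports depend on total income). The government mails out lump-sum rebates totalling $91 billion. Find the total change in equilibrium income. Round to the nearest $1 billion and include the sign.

MPC = 1 − MPS = 1 − 0.08 = 0.92.
A lump-sum tax change of −$91 billion shifts disposable income by +$91 billion; first-round consumption changes by −c × ΔT = −0.92 × (−$91 billion) = +$83.72 billion.
Expenditure multiplier = 1/(1 − c + m) = 1/(1 − 0.92 + 0.26) = 1/0.34 ≈ 2.941.
The tax multiplier is −c × k ≈ −2.706, so ΔY = k × (−c·ΔT) = (+$83.72 billion) / 0.34 ≈ +$246 billion.

+$246 billion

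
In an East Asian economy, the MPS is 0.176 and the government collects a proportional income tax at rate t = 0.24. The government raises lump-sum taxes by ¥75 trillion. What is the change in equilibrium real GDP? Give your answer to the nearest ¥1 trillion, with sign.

−¥165 trillion

MPC = 1 − MPS = 1 − 0.176 = 0.824.
A lump-sum tax change of +¥75 trillion shifts disposable income by −¥75 trillion; first-round consumption changes by −c × ΔT = −0.824 × (+¥75 trillion) = −¥61.8 trillion.
Expenditure multiplier = 1/(1 − c(1−t)) = 1/(1 − 0.824×0.76) = 1/0.37376 ≈ 2.676.
The tax multiplier is −c × k ≈ −2.205, so ΔY = k × (−c·ΔT) = (−¥61.8 trillion) / 0.37376 ≈ −¥165 trillion.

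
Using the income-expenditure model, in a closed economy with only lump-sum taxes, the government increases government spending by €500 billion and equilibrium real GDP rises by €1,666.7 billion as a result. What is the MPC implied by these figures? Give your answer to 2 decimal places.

0.70

Implied spending multiplier k = ΔY/ΔG = 1,666.7/500 = 3.3334.
Since k = 1/(1 − MPC), MPC = 1 − 1/k = 1 − ΔG/ΔY = 1 − 500/1,666.7 ≈ 0.70.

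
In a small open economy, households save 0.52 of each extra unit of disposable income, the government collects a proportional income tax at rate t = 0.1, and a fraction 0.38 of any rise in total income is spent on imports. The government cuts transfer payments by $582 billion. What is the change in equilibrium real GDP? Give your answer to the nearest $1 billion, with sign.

−$295 billion

MPC = 1 − MPS = 1 − 0.52 = 0.48.
The transfer change shifts disposable income by −$582 billion, so first-round consumption changes by c·ΔTR = 0.48 × (−$582 billion) = −$279.36 billion.
Expenditure multiplier = 1/(1 − c(1−t) + m) = 1/(1 − 0.48×0.9 + 0.38) = 1/0.948 ≈ 1.055.
The transfer multiplier is c × k ≈ 0.506, so ΔY = k × (c·ΔTR) = (−$279.36 billion) / 0.948 ≈ −$295 billion.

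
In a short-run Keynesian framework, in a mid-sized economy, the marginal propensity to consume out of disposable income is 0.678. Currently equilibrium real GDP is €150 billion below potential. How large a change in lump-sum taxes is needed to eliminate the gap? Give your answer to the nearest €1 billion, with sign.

Spending multiplier = 1/(1 − MPC) = 1/(1 − 0.678) = 1/0.322 ≈ 3.106.
Tax multiplier = −c·k = −0.678/0.322 ≈ −2.106. Need ΔY = +€150 billion, so ΔT = ΔY/(−c·k) = −(+€150 billion) × 0.322 / 0.678 ≈ −€71 billion.
The government should cut lump-sum taxes by €71 billion.

−€71 billion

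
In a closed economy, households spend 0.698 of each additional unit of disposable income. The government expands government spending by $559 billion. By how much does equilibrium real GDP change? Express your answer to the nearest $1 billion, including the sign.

Expenditure multiplier = 1/(1 − MPC) = 1/(1 − 0.698) = 1/0.302 ≈ 3.311.
ΔY = k × ΔG = (+$559 billion) / 0.302 ≈ +$1,851 billion.

+$1,851 billion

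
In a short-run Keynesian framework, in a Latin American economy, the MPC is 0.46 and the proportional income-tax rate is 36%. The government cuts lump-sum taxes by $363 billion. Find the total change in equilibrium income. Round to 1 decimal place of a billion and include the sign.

+$236.6 billion

A lump-sum tax change of −$363 billion shifts disposable income by +$363 billion; first-round consumption changes by −c × ΔT = −0.46 × (−$363 billion) = +$166.98 billion.
Expenditure multiplier = 1/(1 − c(1−t)) = 1/(1 − 0.46×0.64) = 1/0.7056 ≈ 1.417.
The tax multiplier is −c × k ≈ −0.652, so ΔY = k × (−c·ΔT) = (+$166.98 billion) / 0.7056 ≈ +$236.6 billion.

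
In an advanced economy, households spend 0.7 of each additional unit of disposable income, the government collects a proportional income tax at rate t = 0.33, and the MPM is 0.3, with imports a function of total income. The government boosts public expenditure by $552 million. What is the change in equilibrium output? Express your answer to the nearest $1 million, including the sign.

Government-spending multiplier = 1/(1 − c(1−t) + m) = 1/(1 − 0.7×0.67 + 0.3) = 1/0.831 ≈ 1.203.
ΔY = k × ΔG = (+$552 million) / 0.831 ≈ +$664 million.

+$664 million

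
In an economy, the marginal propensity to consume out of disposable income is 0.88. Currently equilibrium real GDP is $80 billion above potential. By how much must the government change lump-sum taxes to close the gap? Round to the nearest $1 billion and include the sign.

+$11 billion

Spending multiplier = 1/(1 − MPC) = 1/(1 − 0.88) = 1/0.12 ≈ 8.333.
Tax multiplier = −c·k = −0.88/0.12 ≈ −7.333. Need ΔY = −$80 billion, so ΔT = ΔY/(−c·k) = −(−$80 billion) × 0.12 / 0.88 ≈ +$11 billion.
The government should raise lump-sum taxes by $11 billion.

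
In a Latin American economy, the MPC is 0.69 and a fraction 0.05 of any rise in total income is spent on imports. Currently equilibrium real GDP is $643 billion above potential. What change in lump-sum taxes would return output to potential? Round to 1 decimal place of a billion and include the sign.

Spending multiplier = 1/(1 − c + m) = 1/(1 − 0.69 + 0.05) = 1/0.36 ≈ 2.778.
Tax multiplier = −c·k = −0.69/0.36 ≈ −1.917. Need ΔY = −$643 billion, so ΔT = ΔY/(−c·k) = −(−$643 billion) × 0.36 / 0.69 ≈ +$335.5 billion.
The government should raise lump-sum taxes by $335.5 billion.

+$335.5 billion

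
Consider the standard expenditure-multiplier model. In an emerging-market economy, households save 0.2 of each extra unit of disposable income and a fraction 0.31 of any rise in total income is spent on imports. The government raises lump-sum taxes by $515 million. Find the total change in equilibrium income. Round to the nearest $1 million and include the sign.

−$808 million

MPC = 1 − MPS = 1 − 0.2 = 0.8.
A lump-sum tax change of +$515 million shifts disposable income by −$515 million; first-round consumption changes by −c × ΔT = −0.8 × (+$515 million) = −$412 million.
Expenditure multiplier = 1/(1 − c + m) = 1/(1 − 0.8 + 0.31) = 1/0.51 ≈ 1.961.
The tax multiplier is −c × k ≈ −1.569, so ΔY = k × (−c·ΔT) = (−$412 million) / 0.51 ≈ −$808 million.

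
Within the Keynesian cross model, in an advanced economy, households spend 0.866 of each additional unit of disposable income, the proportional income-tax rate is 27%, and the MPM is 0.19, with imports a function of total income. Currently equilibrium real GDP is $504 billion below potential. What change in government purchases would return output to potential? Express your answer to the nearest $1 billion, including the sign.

+$281 billion

Spending multiplier = 1/(1 − c(1−t) + m) = 1/(1 − 0.866×0.73 + 0.19) = 1/0.55782 ≈ 1.793.
Need ΔY = +$504 billion, so ΔG = ΔY/k = (+$504 billion) × 0.55782 ≈ +$281 billion.
The government should increase government purchases by $281 billion.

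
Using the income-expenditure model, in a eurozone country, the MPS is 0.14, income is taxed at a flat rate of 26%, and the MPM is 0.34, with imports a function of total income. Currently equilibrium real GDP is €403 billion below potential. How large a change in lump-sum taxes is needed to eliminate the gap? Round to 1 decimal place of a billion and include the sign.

MPC = 1 − MPS = 1 − 0.14 = 0.86.
Spending multiplier = 1/(1 − c(1−t) + m) = 1/(1 − 0.86×0.74 + 0.34) = 1/0.7036 ≈ 1.421.
Tax multiplier = −c·k = −0.86/0.7036 ≈ −1.222. Need ΔY = +€403 billion, so ΔT = ΔY/(−c·k) = −(+€403 billion) × 0.7036 / 0.86 ≈ −€329.7 billion.
The government should cut lump-sum taxes by €329.7 billion.

−€329.7 billion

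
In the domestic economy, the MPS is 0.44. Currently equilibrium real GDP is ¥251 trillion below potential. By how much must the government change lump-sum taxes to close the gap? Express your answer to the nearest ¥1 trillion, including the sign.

MPC = 1 − MPS = 1 − 0.44 = 0.56.
Spending multiplier = 1/(1 − MPC) = 1/(1 − 0.56) = 1/0.44 ≈ 2.273.
Tax multiplier = −c·k = −0.56/0.44 ≈ −1.273. Need ΔY = +¥251 trillion, so ΔT = ΔY/(−c·k) = −(+¥251 trillion) × 0.44 / 0.56 ≈ −¥197 trillion.
The government should cut lump-sum taxes by ¥197 trillion.

−¥197 trillion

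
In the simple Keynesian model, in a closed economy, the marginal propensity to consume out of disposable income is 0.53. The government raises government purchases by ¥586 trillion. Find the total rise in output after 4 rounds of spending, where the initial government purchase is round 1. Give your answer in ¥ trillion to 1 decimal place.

Round 1 adds ΔG = ¥586 trillion; each later round is MPC = 0.53 times the previous.
After 4 rounds: 586 + 310.58 + 164.6074 + 87.241922 = ΔG·(1 − c^4)/(1 − c) = 586 × (1 − 0.07890481)/0.47 ≈ ¥1,148.4 trillion.

¥1,148.4 trillion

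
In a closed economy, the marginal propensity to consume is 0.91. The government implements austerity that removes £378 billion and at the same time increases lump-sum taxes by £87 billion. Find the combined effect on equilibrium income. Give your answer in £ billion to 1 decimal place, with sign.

Expenditure multiplier = 1/(1 − MPC) = 1/(1 − 0.91) = 1/0.09 ≈ 11.111.
ΔG contributes k·ΔG = (−£378 billion) / 0.09 = −£4,200 billion.
ΔT of +£87 billion changes first-round spending by −c·ΔT = −£79.17 billion, contributing k·(−c·ΔT) = (−£79.17 billion) / 0.09 ≈ −£879.7 billion.
Net ΔY = k(ΔG − c·ΔT) = (−£457.17 billion) / 0.09 ≈ −£5,079.7 billion.

−£5,079.7 billion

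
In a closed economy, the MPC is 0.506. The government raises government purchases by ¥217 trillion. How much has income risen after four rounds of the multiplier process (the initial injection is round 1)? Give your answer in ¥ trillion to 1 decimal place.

¥410.5 trillion

Round 1 adds ΔG = ¥217 trillion; each later round is MPC = 0.506 times the previous.
After 4 rounds: 217 + 109.802 + 55.559812 + 28.113264872 = ΔG·(1 − c^4)/(1 − c) = 217 × (1 − 0.065554433296)/0.494 ≈ ¥410.5 trillion.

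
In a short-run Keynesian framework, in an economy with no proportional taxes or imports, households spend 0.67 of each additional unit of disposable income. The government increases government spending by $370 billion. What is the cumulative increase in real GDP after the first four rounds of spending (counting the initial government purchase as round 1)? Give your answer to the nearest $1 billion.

$895 billion

Round 1 adds ΔG = $370 billion; each later round is MPC = 0.67 times the previous.
After 4 rounds: 370 + 247.9 + 166.093 + 111.28231 = ΔG·(1 − c^4)/(1 − c) = 370 × (1 − 0.20151121)/0.33 ≈ $895 billion.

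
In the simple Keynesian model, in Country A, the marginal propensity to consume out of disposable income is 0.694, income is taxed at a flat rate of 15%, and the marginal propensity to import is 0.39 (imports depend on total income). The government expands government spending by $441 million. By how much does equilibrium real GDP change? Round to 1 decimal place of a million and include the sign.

+$551.2 million

Spending multiplier = 1/(1 − c(1−t) + m) = 1/(1 − 0.694×0.85 + 0.39) = 1/0.8001 ≈ 1.25.
ΔY = k × ΔG = (+$441 million) / 0.8001 ≈ +$551.2 million.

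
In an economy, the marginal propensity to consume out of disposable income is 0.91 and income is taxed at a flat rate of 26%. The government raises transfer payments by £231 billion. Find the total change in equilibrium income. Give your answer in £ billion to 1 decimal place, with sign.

+£643.6 billion

The transfer change shifts disposable income by +£231 billion, so first-round consumption changes by c·ΔTR = 0.91 × (+£231 billion) = +£210.21 billion.
Expenditure multiplier = 1/(1 − c(1−t)) = 1/(1 − 0.91×0.74) = 1/0.3266 ≈ 3.062.
The transfer multiplier is c × k ≈ 2.786, so ΔY = k × (c·ΔTR) = (+£210.21 billion) / 0.3266 ≈ +£643.6 billion.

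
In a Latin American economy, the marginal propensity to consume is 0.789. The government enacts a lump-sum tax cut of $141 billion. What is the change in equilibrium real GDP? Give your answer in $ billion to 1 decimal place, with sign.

+$527.2 billion

A lump-sum tax change of −$141 billion shifts disposable income by +$141 billion; first-round consumption changes by −c × ΔT = −0.789 × (−$141 billion) = +$111.249 billion.
Expenditure multiplier = 1/(1 − MPC) = 1/(1 − 0.789) = 1/0.211 ≈ 4.739.
The tax multiplier is −c × k ≈ −3.739, so ΔY = k × (−c·ΔT) = (+$111.249 billion) / 0.211 ≈ +$527.2 billion.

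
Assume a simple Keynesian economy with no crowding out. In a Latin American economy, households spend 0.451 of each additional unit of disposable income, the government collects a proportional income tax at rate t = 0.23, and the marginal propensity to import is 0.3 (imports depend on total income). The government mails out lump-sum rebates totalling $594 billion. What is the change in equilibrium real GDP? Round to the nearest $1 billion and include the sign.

A lump-sum tax change of −$594 billion shifts disposable income by +$594 billion; first-round consumption changes by −c × ΔT = −0.451 × (−$594 billion) = +$267.894 billion.
Expenditure multiplier = 1/(1 − c(1−t) + m) = 1/(1 − 0.451×0.77 + 0.3) = 1/0.95273 ≈ 1.05.
The tax multiplier is −c × k ≈ −0.473, so ΔY = k × (−c·ΔT) = (+$267.894 billion) / 0.95273 ≈ +$281 billion.

+$281 billion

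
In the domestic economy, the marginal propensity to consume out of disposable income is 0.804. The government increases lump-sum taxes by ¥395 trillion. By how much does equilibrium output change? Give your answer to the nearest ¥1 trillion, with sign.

A lump-sum tax change of +¥395 trillion shifts disposable income by −¥395 trillion; first-round consumption changes by −c × ΔT = −0.804 × (+¥395 trillion) = −¥317.58 trillion.
Expenditure multiplier = 1/(1 − MPC) = 1/(1 − 0.804) = 1/0.196 ≈ 5.102.
The tax multiplier is −c × k ≈ −4.102, so ΔY = k × (−c·ΔT) = (−¥317.58 trillion) / 0.196 ≈ −¥1,620 trillion.

−¥1,620 trillion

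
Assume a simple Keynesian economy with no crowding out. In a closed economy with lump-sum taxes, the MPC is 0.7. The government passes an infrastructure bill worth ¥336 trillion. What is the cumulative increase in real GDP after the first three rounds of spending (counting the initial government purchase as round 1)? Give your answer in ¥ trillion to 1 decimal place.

Round 1 adds ΔG = ¥336 trillion; each later round is MPC = 0.7 times the previous.
After 3 rounds: 336 + 235.2 + 164.64 = ΔG·(1 − c^3)/(1 − c) = 336 × (1 − 0.343)/0.3 ≈ ¥735.8 trillion.

¥735.8 trillion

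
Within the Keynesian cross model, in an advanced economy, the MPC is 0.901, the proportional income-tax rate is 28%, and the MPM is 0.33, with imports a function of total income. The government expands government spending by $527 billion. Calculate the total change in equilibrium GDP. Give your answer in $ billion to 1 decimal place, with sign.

Expenditure multiplier = 1/(1 − c(1−t) + m) = 1/(1 − 0.901×0.72 + 0.33) = 1/0.68128 ≈ 1.468.
ΔY = k × ΔG = (+$527 billion) / 0.68128 ≈ +$773.5 billion.

+$773.5 billion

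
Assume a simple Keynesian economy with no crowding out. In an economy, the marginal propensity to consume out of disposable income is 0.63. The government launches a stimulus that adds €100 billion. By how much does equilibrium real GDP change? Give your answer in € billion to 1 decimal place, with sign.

+€270.3 billion

Spending multiplier = 1/(1 − MPC) = 1/(1 − 0.63) = 1/0.37 ≈ 2.703.
ΔY = k × ΔG = (+€100 billion) / 0.37 ≈ +€270.3 billion.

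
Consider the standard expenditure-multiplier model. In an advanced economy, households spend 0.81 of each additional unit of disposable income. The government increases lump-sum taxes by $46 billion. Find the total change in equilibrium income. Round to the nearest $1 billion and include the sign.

−$196 billion

A lump-sum tax change of +$46 billion shifts disposable income by −$46 billion; first-round consumption changes by −c × ΔT = −0.81 × (+$46 billion) = −$37.26 billion.
Expenditure multiplier = 1/(1 − MPC) = 1/(1 − 0.81) = 1/0.19 ≈ 5.263.
The tax multiplier is −c × k ≈ −4.263, so ΔY = k × (−c·ΔT) = (−$37.26 billion) / 0.19 ≈ −$196 billion.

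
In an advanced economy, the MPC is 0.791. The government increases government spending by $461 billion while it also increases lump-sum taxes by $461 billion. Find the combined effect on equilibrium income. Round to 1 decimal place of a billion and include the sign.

+$461.0 billion

Expenditure multiplier = 1/(1 − MPC) = 1/(1 − 0.791) = 1/0.209 ≈ 4.785.
ΔG contributes k·ΔG = (+$461 billion) / 0.209 ≈ +$2,205.7 billion.
ΔT of +$461 billion changes first-round spending by −c·ΔT = −$364.651 billion, contributing k·(−c·ΔT) = (−$364.651 billion) / 0.209 ≈ −$1,744.7 billion.
With ΔG = ΔT and no other leakages, the balanced-budget multiplier is 1, so ΔY = ΔG = +$461 billion.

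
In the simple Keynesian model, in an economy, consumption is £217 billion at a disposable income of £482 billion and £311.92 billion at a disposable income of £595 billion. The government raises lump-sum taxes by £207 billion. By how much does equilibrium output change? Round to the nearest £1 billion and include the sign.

MPC = ΔC/ΔYd = (311.92 − 217)/(595 − 482) = 94.92/113 = 0.84.
A lump-sum tax change of +£207 billion shifts disposable income by −£207 billion; first-round consumption changes by −c × ΔT = −0.84 × (+£207 billion) = −£173.88 billion.
Expenditure multiplier = 1/(1 − MPC) = 1/(1 − 0.84) = 1/0.16 = 6.25.
The tax multiplier is −c × k = −5.25, so ΔY = k × (−c·ΔT) = (−£173.88 billion) / 0.16 ≈ −£1,087 billion.

−£1,087 billion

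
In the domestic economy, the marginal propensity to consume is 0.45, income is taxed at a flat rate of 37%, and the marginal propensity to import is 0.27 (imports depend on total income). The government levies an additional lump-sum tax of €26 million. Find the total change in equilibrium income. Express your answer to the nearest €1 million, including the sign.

A lump-sum tax change of +€26 million shifts disposable income by −€26 million; first-round consumption changes by −c × ΔT = −0.45 × (+€26 million) = −€11.7 million.
Expenditure multiplier = 1/(1 − c(1−t) + m) = 1/(1 − 0.45×0.63 + 0.27) = 1/0.9865 ≈ 1.014.
The tax multiplier is −c × k ≈ −0.456, so ΔY = k × (−c·ΔT) = (−€11.7 million) / 0.9865 ≈ −€12 million.

−€12 million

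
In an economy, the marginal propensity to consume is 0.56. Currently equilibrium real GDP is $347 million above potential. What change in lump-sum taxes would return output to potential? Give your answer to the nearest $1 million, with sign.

Spending multiplier = 1/(1 − MPC) = 1/(1 − 0.56) = 1/0.44 ≈ 2.273.
Tax multiplier = −c·k = −0.56/0.44 ≈ −1.273. Need ΔY = −$347 million, so ΔT = ΔY/(−c·k) = −(−$347 million) × 0.44 / 0.56 ≈ +$273 million.
The government should raise lump-sum taxes by $273 million.

+$273 million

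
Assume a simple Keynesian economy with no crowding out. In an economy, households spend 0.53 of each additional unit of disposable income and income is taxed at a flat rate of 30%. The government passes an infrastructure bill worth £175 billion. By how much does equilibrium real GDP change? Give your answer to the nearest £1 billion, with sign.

Expenditure multiplier = 1/(1 − c(1−t)) = 1/(1 − 0.53×0.7) = 1/0.629 ≈ 1.59.
ΔY = k × ΔG = (+£175 billion) / 0.629 ≈ +£278 billion.

+£278 billion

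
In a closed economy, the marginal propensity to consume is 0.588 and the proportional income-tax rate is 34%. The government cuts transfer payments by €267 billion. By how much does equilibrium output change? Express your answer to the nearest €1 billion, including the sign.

The transfer change shifts disposable income by −€267 billion, so first-round consumption changes by c·ΔTR = 0.588 × (−€267 billion) = −€156.996 billion.
Expenditure multiplier = 1/(1 − c(1−t)) = 1/(1 − 0.588×0.66) = 1/0.61192 ≈ 1.634.
The transfer multiplier is c × k ≈ 0.961, so ΔY = k × (c·ΔTR) = (−€156.996 billion) / 0.61192 ≈ −€257 billion.

−€257 billion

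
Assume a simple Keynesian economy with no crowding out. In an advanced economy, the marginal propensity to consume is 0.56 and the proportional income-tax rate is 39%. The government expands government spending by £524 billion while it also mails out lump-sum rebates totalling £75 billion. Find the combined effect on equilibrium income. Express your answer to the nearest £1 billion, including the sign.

+£860 billion

Expenditure multiplier = 1/(1 − c(1−t)) = 1/(1 − 0.56×0.61) = 1/0.6584 ≈ 1.519.
ΔG contributes k·ΔG = (+£524 billion) / 0.6584 ≈ +£795.9 billion.
ΔT of −£75 billion changes first-round spending by −c·ΔT = +£42 billion, contributing k·(−c·ΔT) = (+£42 billion) / 0.6584 ≈ +£63.8 billion.
Net ΔY = k(ΔG − c·ΔT) = (+£566 billion) / 0.6584 ≈ +£860 billion.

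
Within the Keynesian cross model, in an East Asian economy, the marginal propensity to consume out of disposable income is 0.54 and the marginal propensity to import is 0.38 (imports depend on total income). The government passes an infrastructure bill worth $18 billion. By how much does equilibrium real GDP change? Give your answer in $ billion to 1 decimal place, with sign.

+$21.4 billion

Government-spending multiplier = 1/(1 − c + m) = 1/(1 − 0.54 + 0.38) = 1/0.84 ≈ 1.19.
ΔY = k × ΔG = (+$18 billion) / 0.84 ≈ +$21.4 billion.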